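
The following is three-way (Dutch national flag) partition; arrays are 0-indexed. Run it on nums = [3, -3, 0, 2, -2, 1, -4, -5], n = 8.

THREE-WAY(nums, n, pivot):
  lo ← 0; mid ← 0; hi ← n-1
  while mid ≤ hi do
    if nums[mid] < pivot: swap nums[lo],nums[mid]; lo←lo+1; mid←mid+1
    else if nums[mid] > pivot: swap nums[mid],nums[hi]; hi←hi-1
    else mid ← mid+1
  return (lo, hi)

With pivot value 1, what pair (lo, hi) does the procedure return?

lo=0 mid=0 hi=7
3>1: swap(0,7), hi=6 ⇒ [-5, -3, 0, 2, -2, 1, -4, 3]
-5<1: swap(0,0), lo=1 mid=1 ⇒ [-5, -3, 0, 2, -2, 1, -4, 3]
-3<1: swap(1,1), lo=2 mid=2 ⇒ [-5, -3, 0, 2, -2, 1, -4, 3]
0<1: swap(2,2), lo=3 mid=3 ⇒ [-5, -3, 0, 2, -2, 1, -4, 3]
2>1: swap(3,6), hi=5 ⇒ [-5, -3, 0, -4, -2, 1, 2, 3]
-4<1: swap(3,3), lo=4 mid=4 ⇒ [-5, -3, 0, -4, -2, 1, 2, 3]
-2<1: swap(4,4), lo=5 mid=5 ⇒ [-5, -3, 0, -4, -2, 1, 2, 3]
1=1: mid=6
done. lo=5 hi=5; nums=[-5, -3, 0, -4, -2, 1, 2, 3]

(5, 5)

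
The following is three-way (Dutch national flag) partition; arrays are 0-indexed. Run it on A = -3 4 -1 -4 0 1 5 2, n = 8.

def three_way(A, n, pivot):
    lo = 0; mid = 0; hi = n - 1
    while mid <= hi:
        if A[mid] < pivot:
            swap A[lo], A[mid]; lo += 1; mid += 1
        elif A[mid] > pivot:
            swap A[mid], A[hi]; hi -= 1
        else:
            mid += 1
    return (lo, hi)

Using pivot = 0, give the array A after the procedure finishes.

lo=0 mid=0 hi=7
-3<0: swap(0,0), lo=1 mid=1 ⇒ -3 4 -1 -4 0 1 5 2
4>0: swap(1,7), hi=6 ⇒ -3 2 -1 -4 0 1 5 4
2>0: swap(1,6), hi=5 ⇒ -3 5 -1 -4 0 1 2 4
5>0: swap(1,5), hi=4 ⇒ -3 1 -1 -4 0 5 2 4
1>0: swap(1,4), hi=3 ⇒ -3 0 -1 -4 1 5 2 4
0=0: mid=2
-1<0: swap(1,2), lo=2 mid=3 ⇒ -3 -1 0 -4 1 5 2 4
-4<0: swap(2,3), lo=3 mid=4 ⇒ -3 -1 -4 0 1 5 2 4
done. lo=3 hi=3; A=-3 -1 -4 0 1 5 2 4

-3 -1 -4 0 1 5 2 4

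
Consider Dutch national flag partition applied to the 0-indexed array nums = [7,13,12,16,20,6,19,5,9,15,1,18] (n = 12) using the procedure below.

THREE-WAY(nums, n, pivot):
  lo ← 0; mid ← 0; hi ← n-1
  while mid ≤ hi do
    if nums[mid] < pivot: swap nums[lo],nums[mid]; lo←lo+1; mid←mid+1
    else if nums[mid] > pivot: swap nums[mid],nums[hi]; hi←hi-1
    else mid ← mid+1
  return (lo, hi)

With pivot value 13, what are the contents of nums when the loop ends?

[7,12,1,9,6,5,13,19,15,20,18,16]

lo=0 mid=0 hi=11
7<13: swap(0,0), lo=1 mid=1 ⇒ [7,13,12,16,20,6,19,5,9,15,1,18]
13=13: mid=2
12<13: swap(1,2), lo=2 mid=3 ⇒ [7,12,13,16,20,6,19,5,9,15,1,18]
16>13: swap(3,11), hi=10 ⇒ [7,12,13,18,20,6,19,5,9,15,1,16]
18>13: swap(3,10), hi=9 ⇒ [7,12,13,1,20,6,19,5,9,15,18,16]
1<13: swap(2,3), lo=3 mid=4 ⇒ [7,12,1,13,20,6,19,5,9,15,18,16]
20>13: swap(4,9), hi=8 ⇒ [7,12,1,13,15,6,19,5,9,20,18,16]
15>13: swap(4,8), hi=7 ⇒ [7,12,1,13,9,6,19,5,15,20,18,16]
9<13: swap(3,4), lo=4 mid=5 ⇒ [7,12,1,9,13,6,19,5,15,20,18,16]
6<13: swap(4,5), lo=5 mid=6 ⇒ [7,12,1,9,6,13,19,5,15,20,18,16]
19>13: swap(6,7), hi=6 ⇒ [7,12,1,9,6,13,5,19,15,20,18,16]
5<13: swap(5,6), lo=6 mid=7 ⇒ [7,12,1,9,6,5,13,19,15,20,18,16]
done. lo=6 hi=6; nums=[7,12,1,9,6,5,13,19,15,20,18,16]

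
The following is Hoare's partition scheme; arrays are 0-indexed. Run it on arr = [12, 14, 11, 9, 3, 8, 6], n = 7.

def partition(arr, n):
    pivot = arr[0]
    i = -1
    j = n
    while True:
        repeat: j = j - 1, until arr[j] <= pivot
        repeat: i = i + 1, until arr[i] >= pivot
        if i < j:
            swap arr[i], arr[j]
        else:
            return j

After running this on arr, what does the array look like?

[6, 8, 11, 9, 3, 14, 12]

pivot = arr[0] = 12; i = -1, j = 7
j→6 (arr[6]=6≤12), i→0 (arr[0]=12≥12); i<j, swap → [6, 14, 11, 9, 3, 8, 12]
j→5 (arr[5]=8≤12), i→1 (arr[1]=14≥12); i<j, swap → [6, 8, 11, 9, 3, 14, 12]
j→4, i→5; i≥j, return j=4. arr = [6, 8, 11, 9, 3, 14, 12]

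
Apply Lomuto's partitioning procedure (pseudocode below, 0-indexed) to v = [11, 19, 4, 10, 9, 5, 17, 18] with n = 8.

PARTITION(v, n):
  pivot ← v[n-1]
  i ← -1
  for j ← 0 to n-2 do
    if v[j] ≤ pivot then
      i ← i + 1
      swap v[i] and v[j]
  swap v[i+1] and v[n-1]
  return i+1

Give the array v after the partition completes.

[11, 4, 10, 9, 5, 17, 18, 19]

pivot = v[7] = 18; i = -1
j=0: v[0]=11 ≤ 18 → i=0, swap v[0],v[0] (no change) → [11, 19, 4, 10, 9, 5, 17, 18]
j=1: v[1]=19 > 18 → no swap
j=2: v[2]=4 ≤ 18 → i=1, swap v[1],v[2] → [11, 4, 19, 10, 9, 5, 17, 18]
j=3: v[3]=10 ≤ 18 → i=2, swap v[2],v[3] → [11, 4, 10, 19, 9, 5, 17, 18]
j=4: v[4]=9 ≤ 18 → i=3, swap v[3],v[4] → [11, 4, 10, 9, 19, 5, 17, 18]
j=5: v[5]=5 ≤ 18 → i=4, swap v[4],v[5] → [11, 4, 10, 9, 5, 19, 17, 18]
j=6: v[6]=17 ≤ 18 → i=5, swap v[5],v[6] → [11, 4, 10, 9, 5, 17, 19, 18]
final swap v[6],v[7] → [11, 4, 10, 9, 5, 17, 18, 19]; return 6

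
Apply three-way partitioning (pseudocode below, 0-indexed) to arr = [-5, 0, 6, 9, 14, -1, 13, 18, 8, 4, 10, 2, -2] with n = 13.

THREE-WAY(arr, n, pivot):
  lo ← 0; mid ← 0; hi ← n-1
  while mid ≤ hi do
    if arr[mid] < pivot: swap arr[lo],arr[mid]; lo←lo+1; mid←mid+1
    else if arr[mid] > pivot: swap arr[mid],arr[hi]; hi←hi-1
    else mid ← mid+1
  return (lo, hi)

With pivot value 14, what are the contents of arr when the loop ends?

pivot = 14; lo=0, mid=0, hi=12
arr[mid]=-5<14: swap arr[0],arr[0]; lo=1,mid=1 → [-5, 0, 6, 9, 14, -1, 13, 18, 8, 4, 10, 2, -2]
arr[mid]=0<14: swap arr[1],arr[1]; lo=2,mid=2 → [-5, 0, 6, 9, 14, -1, 13, 18, 8, 4, 10, 2, -2]
arr[mid]=6<14: swap arr[2],arr[2]; lo=3,mid=3 → [-5, 0, 6, 9, 14, -1, 13, 18, 8, 4, 10, 2, -2]
arr[mid]=9<14: swap arr[3],arr[3]; lo=4,mid=4 → [-5, 0, 6, 9, 14, -1, 13, 18, 8, 4, 10, 2, -2]
arr[mid]=14=14: mid=5
arr[mid]=-1<14: swap arr[4],arr[5]; lo=5,mid=6 → [-5, 0, 6, 9, -1, 14, 13, 18, 8, 4, 10, 2, -2]
arr[mid]=13<14: swap arr[5],arr[6]; lo=6,mid=7 → [-5, 0, 6, 9, -1, 13, 14, 18, 8, 4, 10, 2, -2]
arr[mid]=18>14: swap arr[7],arr[12]; hi=11 → [-5, 0, 6, 9, -1, 13, 14, -2, 8, 4, 10, 2, 18]
arr[mid]=-2<14: swap arr[6],arr[7]; lo=7,mid=8 → [-5, 0, 6, 9, -1, 13, -2, 14, 8, 4, 10, 2, 18]
arr[mid]=8<14: swap arr[7],arr[8]; lo=8,mid=9 → [-5, 0, 6, 9, -1, 13, -2, 8, 14, 4, 10, 2, 18]
arr[mid]=4<14: swap arr[8],arr[9]; lo=9,mid=10 → [-5, 0, 6, 9, -1, 13, -2, 8, 4, 14, 10, 2, 18]
arr[mid]=10<14: swap arr[9],arr[10]; lo=10,mid=11 → [-5, 0, 6, 9, -1, 13, -2, 8, 4, 10, 14, 2, 18]
arr[mid]=2<14: swap arr[10],arr[11]; lo=11,mid=12 → [-5, 0, 6, 9, -1, 13, -2, 8, 4, 10, 2, 14, 18]
end: lo=11, hi=11; arr = [-5, 0, 6, 9, -1, 13, -2, 8, 4, 10, 2, 14, 18]

[-5, 0, 6, 9, -1, 13, -2, 8, 4, 10, 2, 14, 18]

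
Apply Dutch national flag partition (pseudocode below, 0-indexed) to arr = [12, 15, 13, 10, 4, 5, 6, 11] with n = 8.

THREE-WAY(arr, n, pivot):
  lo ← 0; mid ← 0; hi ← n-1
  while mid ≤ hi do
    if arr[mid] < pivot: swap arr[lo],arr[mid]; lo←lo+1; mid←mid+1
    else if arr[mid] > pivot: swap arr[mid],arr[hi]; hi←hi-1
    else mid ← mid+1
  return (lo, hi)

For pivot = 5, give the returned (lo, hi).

(1, 1)

pivot = 5; lo=0, mid=0, hi=7
arr[mid]=12>5: swap arr[0],arr[7]; hi=6 → [11, 15, 13, 10, 4, 5, 6, 12]
arr[mid]=11>5: swap arr[0],arr[6]; hi=5 → [6, 15, 13, 10, 4, 5, 11, 12]
arr[mid]=6>5: swap arr[0],arr[5]; hi=4 → [5, 15, 13, 10, 4, 6, 11, 12]
arr[mid]=5=5: mid=1
arr[mid]=15>5: swap arr[1],arr[4]; hi=3 → [5, 4, 13, 10, 15, 6, 11, 12]
arr[mid]=4<5: swap arr[0],arr[1]; lo=1,mid=2 → [4, 5, 13, 10, 15, 6, 11, 12]
arr[mid]=13>5: swap arr[2],arr[3]; hi=2 → [4, 5, 10, 13, 15, 6, 11, 12]
arr[mid]=10>5: swap arr[2],arr[2]; hi=1 → [4, 5, 10, 13, 15, 6, 11, 12]
end: lo=1, hi=1; arr = [4, 5, 10, 13, 15, 6, 11, 12]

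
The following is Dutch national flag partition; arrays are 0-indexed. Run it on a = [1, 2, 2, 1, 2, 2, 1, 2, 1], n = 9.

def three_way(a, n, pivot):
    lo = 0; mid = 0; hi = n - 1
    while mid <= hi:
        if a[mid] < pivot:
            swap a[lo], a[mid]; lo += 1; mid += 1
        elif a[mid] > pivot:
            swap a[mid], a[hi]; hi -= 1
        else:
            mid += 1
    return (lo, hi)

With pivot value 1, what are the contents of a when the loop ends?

[1, 1, 1, 1, 2, 2, 2, 2, 2]

lo=0 mid=0 hi=8
1=1: mid=1
2>1: swap(1,8), hi=7 ⇒ [1, 1, 2, 1, 2, 2, 1, 2, 2]
1=1: mid=2
2>1: swap(2,7), hi=6 ⇒ [1, 1, 2, 1, 2, 2, 1, 2, 2]
2>1: swap(2,6), hi=5 ⇒ [1, 1, 1, 1, 2, 2, 2, 2, 2]
1=1: mid=3
1=1: mid=4
2>1: swap(4,5), hi=4 ⇒ [1, 1, 1, 1, 2, 2, 2, 2, 2]
2>1: swap(4,4), hi=3 ⇒ [1, 1, 1, 1, 2, 2, 2, 2, 2]
done. lo=0 hi=3; a=[1, 1, 1, 1, 2, 2, 2, 2, 2]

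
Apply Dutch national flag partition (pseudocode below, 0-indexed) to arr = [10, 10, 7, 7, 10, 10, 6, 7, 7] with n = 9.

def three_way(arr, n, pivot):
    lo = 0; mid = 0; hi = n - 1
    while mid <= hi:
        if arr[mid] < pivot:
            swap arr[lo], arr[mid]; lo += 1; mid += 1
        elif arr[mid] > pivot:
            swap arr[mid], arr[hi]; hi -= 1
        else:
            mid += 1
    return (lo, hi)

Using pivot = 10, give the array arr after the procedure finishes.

lo=0 mid=0 hi=8
10=10: mid=1
10=10: mid=2
7<10: swap(0,2), lo=1 mid=3 ⇒ [7, 10, 10, 7, 10, 10, 6, 7, 7]
7<10: swap(1,3), lo=2 mid=4 ⇒ [7, 7, 10, 10, 10, 10, 6, 7, 7]
10=10: mid=5
10=10: mid=6
6<10: swap(2,6), lo=3 mid=7 ⇒ [7, 7, 6, 10, 10, 10, 10, 7, 7]
7<10: swap(3,7), lo=4 mid=8 ⇒ [7, 7, 6, 7, 10, 10, 10, 10, 7]
7<10: swap(4,8), lo=5 mid=9 ⇒ [7, 7, 6, 7, 7, 10, 10, 10, 10]
done. lo=5 hi=8; arr=[7, 7, 6, 7, 7, 10, 10, 10, 10]

[7, 7, 6, 7, 7, 10, 10, 10, 10]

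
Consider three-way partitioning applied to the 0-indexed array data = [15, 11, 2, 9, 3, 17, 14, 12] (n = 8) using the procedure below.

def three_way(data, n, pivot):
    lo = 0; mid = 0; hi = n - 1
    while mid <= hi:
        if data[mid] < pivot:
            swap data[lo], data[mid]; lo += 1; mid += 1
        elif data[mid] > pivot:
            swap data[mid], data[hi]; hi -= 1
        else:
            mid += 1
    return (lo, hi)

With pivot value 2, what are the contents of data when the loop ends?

lo=0 mid=0 hi=7
15>2: swap(0,7), hi=6 ⇒ [12, 11, 2, 9, 3, 17, 14, 15]
12>2: swap(0,6), hi=5 ⇒ [14, 11, 2, 9, 3, 17, 12, 15]
14>2: swap(0,5), hi=4 ⇒ [17, 11, 2, 9, 3, 14, 12, 15]
17>2: swap(0,4), hi=3 ⇒ [3, 11, 2, 9, 17, 14, 12, 15]
3>2: swap(0,3), hi=2 ⇒ [9, 11, 2, 3, 17, 14, 12, 15]
9>2: swap(0,2), hi=1 ⇒ [2, 11, 9, 3, 17, 14, 12, 15]
2=2: mid=1
11>2: swap(1,1), hi=0 ⇒ [2, 11, 9, 3, 17, 14, 12, 15]
done. lo=0 hi=0; data=[2, 11, 9, 3, 17, 14, 12, 15]

[2, 11, 9, 3, 17, 14, 12, 15]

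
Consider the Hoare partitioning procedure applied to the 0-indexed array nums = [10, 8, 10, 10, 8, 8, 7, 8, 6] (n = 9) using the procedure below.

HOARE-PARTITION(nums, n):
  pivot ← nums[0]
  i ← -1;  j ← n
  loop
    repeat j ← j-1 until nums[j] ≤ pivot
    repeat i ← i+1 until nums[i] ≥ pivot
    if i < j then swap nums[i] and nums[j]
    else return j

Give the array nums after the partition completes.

[6, 8, 8, 7, 8, 8, 10, 10, 10]

pivot = nums[0] = 10; i = -1, j = 9
j→8 (nums[8]=6≤10), i→0 (nums[0]=10≥10); i<j, swap → [6, 8, 10, 10, 8, 8, 7, 8, 10]
j→7 (nums[7]=8≤10), i→2 (nums[2]=10≥10); i<j, swap → [6, 8, 8, 10, 8, 8, 7, 10, 10]
j→6 (nums[6]=7≤10), i→3 (nums[3]=10≥10); i<j, swap → [6, 8, 8, 7, 8, 8, 10, 10, 10]
j→5, i→6; i≥j, return j=5. nums = [6, 8, 8, 7, 8, 8, 10, 10, 10]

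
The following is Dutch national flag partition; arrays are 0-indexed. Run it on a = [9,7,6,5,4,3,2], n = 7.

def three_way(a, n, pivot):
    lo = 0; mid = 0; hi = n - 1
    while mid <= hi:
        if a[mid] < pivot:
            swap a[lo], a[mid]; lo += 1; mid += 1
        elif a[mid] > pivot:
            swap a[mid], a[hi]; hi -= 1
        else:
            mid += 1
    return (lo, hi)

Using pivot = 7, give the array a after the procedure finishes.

[2,6,5,4,3,7,9]

pivot = 7; lo=0, mid=0, hi=6
a[mid]=9>7: swap a[0],a[6]; hi=5 → [2,7,6,5,4,3,9]
a[mid]=2<7: swap a[0],a[0]; lo=1,mid=1 → [2,7,6,5,4,3,9]
a[mid]=7=7: mid=2
a[mid]=6<7: swap a[1],a[2]; lo=2,mid=3 → [2,6,7,5,4,3,9]
a[mid]=5<7: swap a[2],a[3]; lo=3,mid=4 → [2,6,5,7,4,3,9]
a[mid]=4<7: swap a[3],a[4]; lo=4,mid=5 → [2,6,5,4,7,3,9]
a[mid]=3<7: swap a[4],a[5]; lo=5,mid=6 → [2,6,5,4,3,7,9]
end: lo=5, hi=5; a = [2,6,5,4,3,7,9]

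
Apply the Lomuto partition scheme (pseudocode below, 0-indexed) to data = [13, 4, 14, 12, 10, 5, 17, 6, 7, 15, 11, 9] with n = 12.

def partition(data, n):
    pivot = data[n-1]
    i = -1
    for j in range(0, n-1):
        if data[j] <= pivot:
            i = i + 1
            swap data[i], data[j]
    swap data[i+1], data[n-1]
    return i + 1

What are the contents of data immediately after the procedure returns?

[4, 5, 6, 7, 9, 13, 17, 14, 12, 15, 11, 10]

pivot=9, i=-1
j=0: 13>9, skip
j=1: 4≤9, i=0, swap(0,1) ⇒ [4, 13, 14, 12, 10, 5, 17, 6, 7, 15, 11, 9]
j=2: 14>9, skip
j=3: 12>9, skip
j=4: 10>9, skip
j=5: 5≤9, i=1, swap(1,5) ⇒ [4, 5, 14, 12, 10, 13, 17, 6, 7, 15, 11, 9]
j=6: 17>9, skip
j=7: 6≤9, i=2, swap(2,7) ⇒ [4, 5, 6, 12, 10, 13, 17, 14, 7, 15, 11, 9]
j=8: 7≤9, i=3, swap(3,8) ⇒ [4, 5, 6, 7, 10, 13, 17, 14, 12, 15, 11, 9]
j=9: 15>9, skip
j=10: 11>9, skip
swap(4,11) ⇒ [4, 5, 6, 7, 9, 13, 17, 14, 12, 15, 11, 10]; return 4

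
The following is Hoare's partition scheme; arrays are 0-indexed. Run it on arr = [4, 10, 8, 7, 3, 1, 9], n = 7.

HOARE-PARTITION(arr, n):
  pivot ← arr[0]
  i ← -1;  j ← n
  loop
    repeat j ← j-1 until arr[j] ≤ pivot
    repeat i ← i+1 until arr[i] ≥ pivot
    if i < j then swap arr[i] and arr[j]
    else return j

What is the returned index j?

pivot = arr[0] = 4; i = -1, j = 7
j→5 (arr[5]=1≤4), i→0 (arr[0]=4≥4); i<j, swap → [1, 10, 8, 7, 3, 4, 9]
j→4 (arr[4]=3≤4), i→1 (arr[1]=10≥4); i<j, swap → [1, 3, 8, 7, 10, 4, 9]
j→1, i→2; i≥j, return j=1. arr = [1, 3, 8, 7, 10, 4, 9]

1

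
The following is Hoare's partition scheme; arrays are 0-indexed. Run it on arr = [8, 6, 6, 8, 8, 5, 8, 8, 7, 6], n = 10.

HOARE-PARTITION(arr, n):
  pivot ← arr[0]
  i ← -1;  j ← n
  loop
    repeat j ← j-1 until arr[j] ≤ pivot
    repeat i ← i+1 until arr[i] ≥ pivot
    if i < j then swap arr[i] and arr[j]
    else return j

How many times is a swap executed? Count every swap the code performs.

3

pivot=8
j stops at 9 (6), i stops at 0 (8); swap ⇒ [6, 6, 6, 8, 8, 5, 8, 8, 7, 8]
j stops at 8 (7), i stops at 3 (8); swap ⇒ [6, 6, 6, 7, 8, 5, 8, 8, 8, 8]
j stops at 7 (8), i stops at 4 (8); swap ⇒ [6, 6, 6, 7, 8, 5, 8, 8, 8, 8]
j stops at 6, i stops at 6; i≥j ⇒ return 6. arr=[6, 6, 6, 7, 8, 5, 8, 8, 8, 8]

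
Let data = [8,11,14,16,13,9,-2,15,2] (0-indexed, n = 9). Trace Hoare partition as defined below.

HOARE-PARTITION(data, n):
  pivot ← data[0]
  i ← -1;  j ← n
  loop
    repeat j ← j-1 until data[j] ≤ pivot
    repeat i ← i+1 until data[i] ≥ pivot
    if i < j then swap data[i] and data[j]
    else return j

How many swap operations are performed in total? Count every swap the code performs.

2

pivot=8
j stops at 8 (2), i stops at 0 (8); swap ⇒ [2,11,14,16,13,9,-2,15,8]
j stops at 6 (-2), i stops at 1 (11); swap ⇒ [2,-2,14,16,13,9,11,15,8]
j stops at 1, i stops at 2; i≥j ⇒ return 1. data=[2,-2,14,16,13,9,11,15,8]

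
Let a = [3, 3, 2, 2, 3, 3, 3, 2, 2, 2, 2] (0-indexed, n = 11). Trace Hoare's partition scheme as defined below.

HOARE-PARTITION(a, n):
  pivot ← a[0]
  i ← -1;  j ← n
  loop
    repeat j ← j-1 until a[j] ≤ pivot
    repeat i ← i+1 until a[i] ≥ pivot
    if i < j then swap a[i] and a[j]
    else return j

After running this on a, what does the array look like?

pivot = a[0] = 3; i = -1, j = 11
j→10 (a[10]=2≤3), i→0 (a[0]=3≥3); i<j, swap → [2, 3, 2, 2, 3, 3, 3, 2, 2, 2, 3]
j→9 (a[9]=2≤3), i→1 (a[1]=3≥3); i<j, swap → [2, 2, 2, 2, 3, 3, 3, 2, 2, 3, 3]
j→8 (a[8]=2≤3), i→4 (a[4]=3≥3); i<j, swap → [2, 2, 2, 2, 2, 3, 3, 2, 3, 3, 3]
j→7 (a[7]=2≤3), i→5 (a[5]=3≥3); i<j, swap → [2, 2, 2, 2, 2, 2, 3, 3, 3, 3, 3]
j→6, i→6; i≥j, return j=6. a = [2, 2, 2, 2, 2, 2, 3, 3, 3, 3, 3]

[2, 2, 2, 2, 2, 2, 3, 3, 3, 3, 3]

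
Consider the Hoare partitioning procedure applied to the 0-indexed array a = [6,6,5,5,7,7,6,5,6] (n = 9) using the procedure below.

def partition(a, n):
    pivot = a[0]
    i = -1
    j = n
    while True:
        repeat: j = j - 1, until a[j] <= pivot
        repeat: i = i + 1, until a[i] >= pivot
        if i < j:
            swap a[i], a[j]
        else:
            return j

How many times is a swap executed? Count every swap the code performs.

pivot=6
j stops at 8 (6), i stops at 0 (6); swap ⇒ [6,6,5,5,7,7,6,5,6]
j stops at 7 (5), i stops at 1 (6); swap ⇒ [6,5,5,5,7,7,6,6,6]
j stops at 6 (6), i stops at 4 (7); swap ⇒ [6,5,5,5,6,7,7,6,6]
j stops at 4, i stops at 5; i≥j ⇒ return 4. a=[6,5,5,5,6,7,7,6,6]

3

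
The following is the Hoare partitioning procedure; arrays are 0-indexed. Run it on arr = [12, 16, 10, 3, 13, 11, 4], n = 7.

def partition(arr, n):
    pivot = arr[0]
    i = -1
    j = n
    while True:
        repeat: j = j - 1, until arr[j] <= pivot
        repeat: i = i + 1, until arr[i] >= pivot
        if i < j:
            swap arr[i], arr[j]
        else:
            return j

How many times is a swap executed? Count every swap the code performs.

2

pivot = arr[0] = 12; i = -1, j = 7
j→6 (arr[6]=4≤12), i→0 (arr[0]=12≥12); i<j, swap → [4, 16, 10, 3, 13, 11, 12]
j→5 (arr[5]=11≤12), i→1 (arr[1]=16≥12); i<j, swap → [4, 11, 10, 3, 13, 16, 12]
j→3, i→4; i≥j, return j=3. arr = [4, 11, 10, 3, 13, 16, 12]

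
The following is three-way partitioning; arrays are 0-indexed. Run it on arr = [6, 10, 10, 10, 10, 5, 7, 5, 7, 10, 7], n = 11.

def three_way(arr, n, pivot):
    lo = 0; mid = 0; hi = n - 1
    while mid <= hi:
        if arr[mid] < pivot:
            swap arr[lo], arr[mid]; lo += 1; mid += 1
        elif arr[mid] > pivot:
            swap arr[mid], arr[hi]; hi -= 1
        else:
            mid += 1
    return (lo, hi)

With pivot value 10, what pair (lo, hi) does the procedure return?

(6, 10)

pivot = 10; lo=0, mid=0, hi=10
arr[mid]=6<10: swap arr[0],arr[0]; lo=1,mid=1 → [6, 10, 10, 10, 10, 5, 7, 5, 7, 10, 7]
arr[mid]=10=10: mid=2
arr[mid]=10=10: mid=3
arr[mid]=10=10: mid=4
arr[mid]=10=10: mid=5
arr[mid]=5<10: swap arr[1],arr[5]; lo=2,mid=6 → [6, 5, 10, 10, 10, 10, 7, 5, 7, 10, 7]
arr[mid]=7<10: swap arr[2],arr[6]; lo=3,mid=7 → [6, 5, 7, 10, 10, 10, 10, 5, 7, 10, 7]
arr[mid]=5<10: swap arr[3],arr[7]; lo=4,mid=8 → [6, 5, 7, 5, 10, 10, 10, 10, 7, 10, 7]
arr[mid]=7<10: swap arr[4],arr[8]; lo=5,mid=9 → [6, 5, 7, 5, 7, 10, 10, 10, 10, 10, 7]
arr[mid]=10=10: mid=10
arr[mid]=7<10: swap arr[5],arr[10]; lo=6,mid=11 → [6, 5, 7, 5, 7, 7, 10, 10, 10, 10, 10]
end: lo=6, hi=10; arr = [6, 5, 7, 5, 7, 7, 10, 10, 10, 10, 10]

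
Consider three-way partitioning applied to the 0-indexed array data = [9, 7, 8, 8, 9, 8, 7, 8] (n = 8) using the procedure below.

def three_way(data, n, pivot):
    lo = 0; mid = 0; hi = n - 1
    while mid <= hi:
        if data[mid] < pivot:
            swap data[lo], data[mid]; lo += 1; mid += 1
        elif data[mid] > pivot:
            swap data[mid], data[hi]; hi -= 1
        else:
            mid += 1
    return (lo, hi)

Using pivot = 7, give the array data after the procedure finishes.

pivot = 7; lo=0, mid=0, hi=7
data[mid]=9>7: swap data[0],data[7]; hi=6 → [8, 7, 8, 8, 9, 8, 7, 9]
data[mid]=8>7: swap data[0],data[6]; hi=5 → [7, 7, 8, 8, 9, 8, 8, 9]
data[mid]=7=7: mid=1
data[mid]=7=7: mid=2
data[mid]=8>7: swap data[2],data[5]; hi=4 → [7, 7, 8, 8, 9, 8, 8, 9]
data[mid]=8>7: swap data[2],data[4]; hi=3 → [7, 7, 9, 8, 8, 8, 8, 9]
data[mid]=9>7: swap data[2],data[3]; hi=2 → [7, 7, 8, 9, 8, 8, 8, 9]
data[mid]=8>7: swap data[2],data[2]; hi=1 → [7, 7, 8, 9, 8, 8, 8, 9]
end: lo=0, hi=1; data = [7, 7, 8, 9, 8, 8, 8, 9]

[7, 7, 8, 9, 8, 8, 8, 9]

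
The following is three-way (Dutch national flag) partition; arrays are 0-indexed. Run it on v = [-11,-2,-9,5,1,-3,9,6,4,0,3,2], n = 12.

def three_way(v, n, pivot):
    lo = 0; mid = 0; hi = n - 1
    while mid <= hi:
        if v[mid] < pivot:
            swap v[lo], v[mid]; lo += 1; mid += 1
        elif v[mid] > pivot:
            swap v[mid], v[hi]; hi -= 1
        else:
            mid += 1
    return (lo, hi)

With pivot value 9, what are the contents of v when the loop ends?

lo=0 mid=0 hi=11
-11<9: swap(0,0), lo=1 mid=1 ⇒ [-11,-2,-9,5,1,-3,9,6,4,0,3,2]
-2<9: swap(1,1), lo=2 mid=2 ⇒ [-11,-2,-9,5,1,-3,9,6,4,0,3,2]
-9<9: swap(2,2), lo=3 mid=3 ⇒ [-11,-2,-9,5,1,-3,9,6,4,0,3,2]
5<9: swap(3,3), lo=4 mid=4 ⇒ [-11,-2,-9,5,1,-3,9,6,4,0,3,2]
1<9: swap(4,4), lo=5 mid=5 ⇒ [-11,-2,-9,5,1,-3,9,6,4,0,3,2]
-3<9: swap(5,5), lo=6 mid=6 ⇒ [-11,-2,-9,5,1,-3,9,6,4,0,3,2]
9=9: mid=7
6<9: swap(6,7), lo=7 mid=8 ⇒ [-11,-2,-9,5,1,-3,6,9,4,0,3,2]
4<9: swap(7,8), lo=8 mid=9 ⇒ [-11,-2,-9,5,1,-3,6,4,9,0,3,2]
0<9: swap(8,9), lo=9 mid=10 ⇒ [-11,-2,-9,5,1,-3,6,4,0,9,3,2]
3<9: swap(9,10), lo=10 mid=11 ⇒ [-11,-2,-9,5,1,-3,6,4,0,3,9,2]
2<9: swap(10,11), lo=11 mid=12 ⇒ [-11,-2,-9,5,1,-3,6,4,0,3,2,9]
done. lo=11 hi=11; v=[-11,-2,-9,5,1,-3,6,4,0,3,2,9]

[-11,-2,-9,5,1,-3,6,4,0,3,2,9]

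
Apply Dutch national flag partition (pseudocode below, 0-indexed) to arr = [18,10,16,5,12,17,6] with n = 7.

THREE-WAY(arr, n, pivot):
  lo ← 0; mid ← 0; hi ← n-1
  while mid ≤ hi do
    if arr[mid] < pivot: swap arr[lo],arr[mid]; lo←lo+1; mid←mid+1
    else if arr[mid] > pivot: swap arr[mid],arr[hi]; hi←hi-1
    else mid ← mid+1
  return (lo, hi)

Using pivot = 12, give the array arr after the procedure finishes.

pivot = 12; lo=0, mid=0, hi=6
arr[mid]=18>12: swap arr[0],arr[6]; hi=5 → [6,10,16,5,12,17,18]
arr[mid]=6<12: swap arr[0],arr[0]; lo=1,mid=1 → [6,10,16,5,12,17,18]
arr[mid]=10<12: swap arr[1],arr[1]; lo=2,mid=2 → [6,10,16,5,12,17,18]
arr[mid]=16>12: swap arr[2],arr[5]; hi=4 → [6,10,17,5,12,16,18]
arr[mid]=17>12: swap arr[2],arr[4]; hi=3 → [6,10,12,5,17,16,18]
arr[mid]=12=12: mid=3
arr[mid]=5<12: swap arr[2],arr[3]; lo=3,mid=4 → [6,10,5,12,17,16,18]
end: lo=3, hi=3; arr = [6,10,5,12,17,16,18]

[6,10,5,12,17,16,18]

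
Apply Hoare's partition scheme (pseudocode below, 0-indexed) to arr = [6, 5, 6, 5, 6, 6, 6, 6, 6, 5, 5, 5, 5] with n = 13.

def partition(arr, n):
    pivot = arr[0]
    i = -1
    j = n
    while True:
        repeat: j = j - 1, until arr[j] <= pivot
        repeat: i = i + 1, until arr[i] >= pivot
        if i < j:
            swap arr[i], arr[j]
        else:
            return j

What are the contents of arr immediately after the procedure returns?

[5, 5, 5, 5, 5, 5, 6, 6, 6, 6, 6, 6, 6]

pivot = arr[0] = 6; i = -1, j = 13
j→12 (arr[12]=5≤6), i→0 (arr[0]=6≥6); i<j, swap → [5, 5, 6, 5, 6, 6, 6, 6, 6, 5, 5, 5, 6]
j→11 (arr[11]=5≤6), i→2 (arr[2]=6≥6); i<j, swap → [5, 5, 5, 5, 6, 6, 6, 6, 6, 5, 5, 6, 6]
j→10 (arr[10]=5≤6), i→4 (arr[4]=6≥6); i<j, swap → [5, 5, 5, 5, 5, 6, 6, 6, 6, 5, 6, 6, 6]
j→9 (arr[9]=5≤6), i→5 (arr[5]=6≥6); i<j, swap → [5, 5, 5, 5, 5, 5, 6, 6, 6, 6, 6, 6, 6]
j→8 (arr[8]=6≤6), i→6 (arr[6]=6≥6); i<j, swap → [5, 5, 5, 5, 5, 5, 6, 6, 6, 6, 6, 6, 6]
j→7, i→7; i≥j, return j=7. arr = [5, 5, 5, 5, 5, 5, 6, 6, 6, 6, 6, 6, 6]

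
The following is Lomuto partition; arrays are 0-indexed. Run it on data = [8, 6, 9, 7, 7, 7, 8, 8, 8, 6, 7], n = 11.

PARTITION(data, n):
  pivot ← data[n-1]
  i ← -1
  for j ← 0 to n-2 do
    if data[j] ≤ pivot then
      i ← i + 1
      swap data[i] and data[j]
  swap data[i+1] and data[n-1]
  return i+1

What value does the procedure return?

5

pivot = data[10] = 7; i = -1
j=0: data[0]=8 > 7 → no swap
j=1: data[1]=6 ≤ 7 → i=0, swap data[0],data[1] → [6, 8, 9, 7, 7, 7, 8, 8, 8, 6, 7]
j=2: data[2]=9 > 7 → no swap
j=3: data[3]=7 ≤ 7 → i=1, swap data[1],data[3] → [6, 7, 9, 8, 7, 7, 8, 8, 8, 6, 7]
j=4: data[4]=7 ≤ 7 → i=2, swap data[2],data[4] → [6, 7, 7, 8, 9, 7, 8, 8, 8, 6, 7]
j=5: data[5]=7 ≤ 7 → i=3, swap data[3],data[5] → [6, 7, 7, 7, 9, 8, 8, 8, 8, 6, 7]
j=6: data[6]=8 > 7 → no swap
j=7: data[7]=8 > 7 → no swap
j=8: data[8]=8 > 7 → no swap
j=9: data[9]=6 ≤ 7 → i=4, swap data[4],data[9] → [6, 7, 7, 7, 6, 8, 8, 8, 8, 9, 7]
final swap data[5],data[10] → [6, 7, 7, 7, 6, 7, 8, 8, 8, 9, 8]; return 5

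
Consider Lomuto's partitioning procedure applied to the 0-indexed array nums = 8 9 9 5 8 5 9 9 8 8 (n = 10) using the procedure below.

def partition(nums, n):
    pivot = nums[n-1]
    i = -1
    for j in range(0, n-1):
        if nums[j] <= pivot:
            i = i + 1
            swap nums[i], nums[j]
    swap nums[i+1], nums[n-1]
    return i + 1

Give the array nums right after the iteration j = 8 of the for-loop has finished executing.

pivot=8, i=-1
j=0: 8≤8, i=0, swap(0,0) ⇒ 8 9 9 5 8 5 9 9 8 8
j=1: 9>8, skip
j=2: 9>8, skip
j=3: 5≤8, i=1, swap(1,3) ⇒ 8 5 9 9 8 5 9 9 8 8
j=4: 8≤8, i=2, swap(2,4) ⇒ 8 5 8 9 9 5 9 9 8 8
j=5: 5≤8, i=3, swap(3,5) ⇒ 8 5 8 5 9 9 9 9 8 8
j=6: 9>8, skip
j=7: 9>8, skip
j=8: 8≤8, i=4, swap(4,8) ⇒ 8 5 8 5 8 9 9 9 9 8
(after j=8) nums = 8 5 8 5 8 9 9 9 9 8

8 5 8 5 8 9 9 9 9 8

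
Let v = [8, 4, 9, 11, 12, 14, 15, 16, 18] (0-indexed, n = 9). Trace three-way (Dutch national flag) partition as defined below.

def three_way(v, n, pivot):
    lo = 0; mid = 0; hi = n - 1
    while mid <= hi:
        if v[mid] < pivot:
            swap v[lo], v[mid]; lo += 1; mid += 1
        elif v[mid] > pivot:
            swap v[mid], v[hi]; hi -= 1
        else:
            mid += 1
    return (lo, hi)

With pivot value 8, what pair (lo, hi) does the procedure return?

(1, 1)

pivot = 8; lo=0, mid=0, hi=8
v[mid]=8=8: mid=1
v[mid]=4<8: swap v[0],v[1]; lo=1,mid=2 → [4, 8, 9, 11, 12, 14, 15, 16, 18]
v[mid]=9>8: swap v[2],v[8]; hi=7 → [4, 8, 18, 11, 12, 14, 15, 16, 9]
v[mid]=18>8: swap v[2],v[7]; hi=6 → [4, 8, 16, 11, 12, 14, 15, 18, 9]
v[mid]=16>8: swap v[2],v[6]; hi=5 → [4, 8, 15, 11, 12, 14, 16, 18, 9]
v[mid]=15>8: swap v[2],v[5]; hi=4 → [4, 8, 14, 11, 12, 15, 16, 18, 9]
v[mid]=14>8: swap v[2],v[4]; hi=3 → [4, 8, 12, 11, 14, 15, 16, 18, 9]
v[mid]=12>8: swap v[2],v[3]; hi=2 → [4, 8, 11, 12, 14, 15, 16, 18, 9]
v[mid]=11>8: swap v[2],v[2]; hi=1 → [4, 8, 11, 12, 14, 15, 16, 18, 9]
end: lo=1, hi=1; v = [4, 8, 11, 12, 14, 15, 16, 18, 9]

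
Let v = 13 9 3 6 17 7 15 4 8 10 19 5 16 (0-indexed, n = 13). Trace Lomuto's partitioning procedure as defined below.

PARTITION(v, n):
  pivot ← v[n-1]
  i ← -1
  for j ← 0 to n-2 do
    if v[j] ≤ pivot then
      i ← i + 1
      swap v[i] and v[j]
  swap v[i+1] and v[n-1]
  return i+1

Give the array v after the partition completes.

pivot=16, i=-1
j=0: 13≤16, i=0, swap(0,0) ⇒ 13 9 3 6 17 7 15 4 8 10 19 5 16
j=1: 9≤16, i=1, swap(1,1) ⇒ 13 9 3 6 17 7 15 4 8 10 19 5 16
j=2: 3≤16, i=2, swap(2,2) ⇒ 13 9 3 6 17 7 15 4 8 10 19 5 16
j=3: 6≤16, i=3, swap(3,3) ⇒ 13 9 3 6 17 7 15 4 8 10 19 5 16
j=4: 17>16, skip
j=5: 7≤16, i=4, swap(4,5) ⇒ 13 9 3 6 7 17 15 4 8 10 19 5 16
j=6: 15≤16, i=5, swap(5,6) ⇒ 13 9 3 6 7 15 17 4 8 10 19 5 16
j=7: 4≤16, i=6, swap(6,7) ⇒ 13 9 3 6 7 15 4 17 8 10 19 5 16
j=8: 8≤16, i=7, swap(7,8) ⇒ 13 9 3 6 7 15 4 8 17 10 19 5 16
j=9: 10≤16, i=8, swap(8,9) ⇒ 13 9 3 6 7 15 4 8 10 17 19 5 16
j=10: 19>16, skip
j=11: 5≤16, i=9, swap(9,11) ⇒ 13 9 3 6 7 15 4 8 10 5 19 17 16
swap(10,12) ⇒ 13 9 3 6 7 15 4 8 10 5 16 17 19; return 10

13 9 3 6 7 15 4 8 10 5 16 17 19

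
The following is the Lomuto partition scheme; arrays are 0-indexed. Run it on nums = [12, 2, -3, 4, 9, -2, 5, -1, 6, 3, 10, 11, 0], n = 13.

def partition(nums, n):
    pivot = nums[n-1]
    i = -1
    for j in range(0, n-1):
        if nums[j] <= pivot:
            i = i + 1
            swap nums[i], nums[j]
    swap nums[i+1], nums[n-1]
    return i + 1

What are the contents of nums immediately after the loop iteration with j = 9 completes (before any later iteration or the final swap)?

pivot = nums[12] = 0; i = -1
j=0: nums[0]=12 > 0 → no swap
j=1: nums[1]=2 > 0 → no swap
j=2: nums[2]=-3 ≤ 0 → i=0, swap nums[0],nums[2] → [-3, 2, 12, 4, 9, -2, 5, -1, 6, 3, 10, 11, 0]
j=3: nums[3]=4 > 0 → no swap
j=4: nums[4]=9 > 0 → no swap
j=5: nums[5]=-2 ≤ 0 → i=1, swap nums[1],nums[5] → [-3, -2, 12, 4, 9, 2, 5, -1, 6, 3, 10, 11, 0]
j=6: nums[6]=5 > 0 → no swap
j=7: nums[7]=-1 ≤ 0 → i=2, swap nums[2],nums[7] → [-3, -2, -1, 4, 9, 2, 5, 12, 6, 3, 10, 11, 0]
j=8: nums[8]=6 > 0 → no swap
j=9: nums[9]=3 > 0 → no swap
(after j=9) nums = [-3, -2, -1, 4, 9, 2, 5, 12, 6, 3, 10, 11, 0]

[-3, -2, -1, 4, 9, 2, 5, 12, 6, 3, 10, 11, 0]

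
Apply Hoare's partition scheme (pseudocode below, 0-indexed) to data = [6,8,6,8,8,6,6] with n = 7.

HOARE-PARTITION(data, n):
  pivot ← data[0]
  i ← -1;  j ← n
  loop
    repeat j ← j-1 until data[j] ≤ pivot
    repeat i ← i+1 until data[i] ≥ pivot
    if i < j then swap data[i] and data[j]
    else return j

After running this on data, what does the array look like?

pivot=6
j stops at 6 (6), i stops at 0 (6); swap ⇒ [6,8,6,8,8,6,6]
j stops at 5 (6), i stops at 1 (8); swap ⇒ [6,6,6,8,8,8,6]
j stops at 2, i stops at 2; i≥j ⇒ return 2. data=[6,6,6,8,8,8,6]

[6,6,6,8,8,8,6]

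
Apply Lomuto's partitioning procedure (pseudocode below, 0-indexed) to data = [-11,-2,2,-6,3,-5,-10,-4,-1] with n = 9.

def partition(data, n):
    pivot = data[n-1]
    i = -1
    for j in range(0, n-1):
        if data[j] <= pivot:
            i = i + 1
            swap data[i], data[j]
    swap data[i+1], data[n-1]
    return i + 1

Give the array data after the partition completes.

pivot = data[8] = -1; i = -1
j=0: data[0]=-11 ≤ -1 → i=0, swap data[0],data[0] (no change) → [-11,-2,2,-6,3,-5,-10,-4,-1]
j=1: data[1]=-2 ≤ -1 → i=1, swap data[1],data[1] (no change) → [-11,-2,2,-6,3,-5,-10,-4,-1]
j=2: data[2]=2 > -1 → no swap
j=3: data[3]=-6 ≤ -1 → i=2, swap data[2],data[3] → [-11,-2,-6,2,3,-5,-10,-4,-1]
j=4: data[4]=3 > -1 → no swap
j=5: data[5]=-5 ≤ -1 → i=3, swap data[3],data[5] → [-11,-2,-6,-5,3,2,-10,-4,-1]
j=6: data[6]=-10 ≤ -1 → i=4, swap data[4],data[6] → [-11,-2,-6,-5,-10,2,3,-4,-1]
j=7: data[7]=-4 ≤ -1 → i=5, swap data[5],data[7] → [-11,-2,-6,-5,-10,-4,3,2,-1]
final swap data[6],data[8] → [-11,-2,-6,-5,-10,-4,-1,2,3]; return 6

[-11,-2,-6,-5,-10,-4,-1,2,3]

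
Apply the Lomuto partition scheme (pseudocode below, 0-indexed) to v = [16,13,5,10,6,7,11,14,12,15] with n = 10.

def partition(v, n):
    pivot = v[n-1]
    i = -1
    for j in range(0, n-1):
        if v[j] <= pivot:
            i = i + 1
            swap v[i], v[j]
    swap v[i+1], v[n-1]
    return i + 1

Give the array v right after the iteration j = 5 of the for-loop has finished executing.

pivot=15, i=-1
j=0: 16>15, skip
j=1: 13≤15, i=0, swap(0,1) ⇒ [13,16,5,10,6,7,11,14,12,15]
j=2: 5≤15, i=1, swap(1,2) ⇒ [13,5,16,10,6,7,11,14,12,15]
j=3: 10≤15, i=2, swap(2,3) ⇒ [13,5,10,16,6,7,11,14,12,15]
j=4: 6≤15, i=3, swap(3,4) ⇒ [13,5,10,6,16,7,11,14,12,15]
j=5: 7≤15, i=4, swap(4,5) ⇒ [13,5,10,6,7,16,11,14,12,15]
(after j=5) v = [13,5,10,6,7,16,11,14,12,15]

[13,5,10,6,7,16,11,14,12,15]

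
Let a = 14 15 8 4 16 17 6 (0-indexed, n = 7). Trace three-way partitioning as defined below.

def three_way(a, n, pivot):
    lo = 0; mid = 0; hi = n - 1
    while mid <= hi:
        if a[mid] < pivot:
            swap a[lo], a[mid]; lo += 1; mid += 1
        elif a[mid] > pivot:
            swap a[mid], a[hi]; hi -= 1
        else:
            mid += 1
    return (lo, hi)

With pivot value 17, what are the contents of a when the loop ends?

lo=0 mid=0 hi=6
14<17: swap(0,0), lo=1 mid=1 ⇒ 14 15 8 4 16 17 6
15<17: swap(1,1), lo=2 mid=2 ⇒ 14 15 8 4 16 17 6
8<17: swap(2,2), lo=3 mid=3 ⇒ 14 15 8 4 16 17 6
4<17: swap(3,3), lo=4 mid=4 ⇒ 14 15 8 4 16 17 6
16<17: swap(4,4), lo=5 mid=5 ⇒ 14 15 8 4 16 17 6
17=17: mid=6
6<17: swap(5,6), lo=6 mid=7 ⇒ 14 15 8 4 16 6 17
done. lo=6 hi=6; a=14 15 8 4 16 6 17

14 15 8 4 16 6 17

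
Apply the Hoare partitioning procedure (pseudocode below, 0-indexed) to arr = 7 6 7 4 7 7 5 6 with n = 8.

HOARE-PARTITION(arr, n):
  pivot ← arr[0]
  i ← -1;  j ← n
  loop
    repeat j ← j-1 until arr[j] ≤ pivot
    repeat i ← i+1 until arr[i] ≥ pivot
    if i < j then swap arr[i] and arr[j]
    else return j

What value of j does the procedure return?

4

pivot=7
j stops at 7 (6), i stops at 0 (7); swap ⇒ 6 6 7 4 7 7 5 7
j stops at 6 (5), i stops at 2 (7); swap ⇒ 6 6 5 4 7 7 7 7
j stops at 5 (7), i stops at 4 (7); swap ⇒ 6 6 5 4 7 7 7 7
j stops at 4, i stops at 5; i≥j ⇒ return 4. arr=6 6 5 4 7 7 7 7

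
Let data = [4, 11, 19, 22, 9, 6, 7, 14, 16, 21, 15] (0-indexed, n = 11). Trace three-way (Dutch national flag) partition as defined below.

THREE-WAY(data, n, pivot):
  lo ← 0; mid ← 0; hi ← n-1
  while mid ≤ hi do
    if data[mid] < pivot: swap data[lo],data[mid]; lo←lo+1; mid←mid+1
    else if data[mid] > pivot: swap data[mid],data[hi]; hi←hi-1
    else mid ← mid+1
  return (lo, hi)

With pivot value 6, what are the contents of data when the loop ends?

pivot = 6; lo=0, mid=0, hi=10
data[mid]=4<6: swap data[0],data[0]; lo=1,mid=1 → [4, 11, 19, 22, 9, 6, 7, 14, 16, 21, 15]
data[mid]=11>6: swap data[1],data[10]; hi=9 → [4, 15, 19, 22, 9, 6, 7, 14, 16, 21, 11]
data[mid]=15>6: swap data[1],data[9]; hi=8 → [4, 21, 19, 22, 9, 6, 7, 14, 16, 15, 11]
data[mid]=21>6: swap data[1],data[8]; hi=7 → [4, 16, 19, 22, 9, 6, 7, 14, 21, 15, 11]
data[mid]=16>6: swap data[1],data[7]; hi=6 → [4, 14, 19, 22, 9, 6, 7, 16, 21, 15, 11]
data[mid]=14>6: swap data[1],data[6]; hi=5 → [4, 7, 19, 22, 9, 6, 14, 16, 21, 15, 11]
data[mid]=7>6: swap data[1],data[5]; hi=4 → [4, 6, 19, 22, 9, 7, 14, 16, 21, 15, 11]
data[mid]=6=6: mid=2
data[mid]=19>6: swap data[2],data[4]; hi=3 → [4, 6, 9, 22, 19, 7, 14, 16, 21, 15, 11]
data[mid]=9>6: swap data[2],data[3]; hi=2 → [4, 6, 22, 9, 19, 7, 14, 16, 21, 15, 11]
data[mid]=22>6: swap data[2],data[2]; hi=1 → [4, 6, 22, 9, 19, 7, 14, 16, 21, 15, 11]
end: lo=1, hi=1; data = [4, 6, 22, 9, 19, 7, 14, 16, 21, 15, 11]

[4, 6, 22, 9, 19, 7, 14, 16, 21, 15, 11]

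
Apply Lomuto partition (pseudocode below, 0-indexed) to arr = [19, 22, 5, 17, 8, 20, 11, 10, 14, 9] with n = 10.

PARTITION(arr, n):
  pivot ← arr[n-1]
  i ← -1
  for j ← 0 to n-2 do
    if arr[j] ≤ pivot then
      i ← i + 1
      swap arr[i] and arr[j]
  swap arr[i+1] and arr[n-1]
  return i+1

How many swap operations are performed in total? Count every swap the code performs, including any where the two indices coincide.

pivot = arr[9] = 9; i = -1
j=0: arr[0]=19 > 9 → no swap
j=1: arr[1]=22 > 9 → no swap
j=2: arr[2]=5 ≤ 9 → i=0, swap arr[0],arr[2] → [5, 22, 19, 17, 8, 20, 11, 10, 14, 9]
j=3: arr[3]=17 > 9 → no swap
j=4: arr[4]=8 ≤ 9 → i=1, swap arr[1],arr[4] → [5, 8, 19, 17, 22, 20, 11, 10, 14, 9]
j=5: arr[5]=20 > 9 → no swap
j=6: arr[6]=11 > 9 → no swap
j=7: arr[7]=10 > 9 → no swap
j=8: arr[8]=14 > 9 → no swap
final swap arr[2],arr[9] → [5, 8, 9, 17, 22, 20, 11, 10, 14, 19]; return 2

3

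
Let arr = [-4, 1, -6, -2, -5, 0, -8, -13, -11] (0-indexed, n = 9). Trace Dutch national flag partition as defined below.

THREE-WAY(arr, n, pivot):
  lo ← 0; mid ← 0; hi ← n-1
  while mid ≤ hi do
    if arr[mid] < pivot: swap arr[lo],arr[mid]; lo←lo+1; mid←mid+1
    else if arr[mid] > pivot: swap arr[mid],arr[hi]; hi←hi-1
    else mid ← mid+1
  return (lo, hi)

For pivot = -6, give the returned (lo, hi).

pivot = -6; lo=0, mid=0, hi=8
arr[mid]=-4>-6: swap arr[0],arr[8]; hi=7 → [-11, 1, -6, -2, -5, 0, -8, -13, -4]
arr[mid]=-11<-6: swap arr[0],arr[0]; lo=1,mid=1 → [-11, 1, -6, -2, -5, 0, -8, -13, -4]
arr[mid]=1>-6: swap arr[1],arr[7]; hi=6 → [-11, -13, -6, -2, -5, 0, -8, 1, -4]
arr[mid]=-13<-6: swap arr[1],arr[1]; lo=2,mid=2 → [-11, -13, -6, -2, -5, 0, -8, 1, -4]
arr[mid]=-6=-6: mid=3
arr[mid]=-2>-6: swap arr[3],arr[6]; hi=5 → [-11, -13, -6, -8, -5, 0, -2, 1, -4]
arr[mid]=-8<-6: swap arr[2],arr[3]; lo=3,mid=4 → [-11, -13, -8, -6, -5, 0, -2, 1, -4]
arr[mid]=-5>-6: swap arr[4],arr[5]; hi=4 → [-11, -13, -8, -6, 0, -5, -2, 1, -4]
arr[mid]=0>-6: swap arr[4],arr[4]; hi=3 → [-11, -13, -8, -6, 0, -5, -2, 1, -4]
end: lo=3, hi=3; arr = [-11, -13, -8, -6, 0, -5, -2, 1, -4]

(3, 3)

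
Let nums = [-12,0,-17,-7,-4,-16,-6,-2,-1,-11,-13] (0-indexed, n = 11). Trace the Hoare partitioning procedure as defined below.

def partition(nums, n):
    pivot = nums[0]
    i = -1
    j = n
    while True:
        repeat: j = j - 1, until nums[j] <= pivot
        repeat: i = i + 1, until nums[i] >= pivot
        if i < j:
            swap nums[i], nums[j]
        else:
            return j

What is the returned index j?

2

pivot=-12
j stops at 10 (-13), i stops at 0 (-12); swap ⇒ [-13,0,-17,-7,-4,-16,-6,-2,-1,-11,-12]
j stops at 5 (-16), i stops at 1 (0); swap ⇒ [-13,-16,-17,-7,-4,0,-6,-2,-1,-11,-12]
j stops at 2, i stops at 3; i≥j ⇒ return 2. nums=[-13,-16,-17,-7,-4,0,-6,-2,-1,-11,-12]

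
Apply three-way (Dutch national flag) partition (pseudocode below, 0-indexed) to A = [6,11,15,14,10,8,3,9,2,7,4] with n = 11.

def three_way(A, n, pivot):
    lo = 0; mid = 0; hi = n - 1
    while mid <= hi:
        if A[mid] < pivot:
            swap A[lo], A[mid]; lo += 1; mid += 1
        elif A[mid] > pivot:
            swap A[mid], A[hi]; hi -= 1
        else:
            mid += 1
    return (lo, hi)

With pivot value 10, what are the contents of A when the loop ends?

[6,4,7,2,8,3,9,10,14,15,11]

pivot = 10; lo=0, mid=0, hi=10
A[mid]=6<10: swap A[0],A[0]; lo=1,mid=1 → [6,11,15,14,10,8,3,9,2,7,4]
A[mid]=11>10: swap A[1],A[10]; hi=9 → [6,4,15,14,10,8,3,9,2,7,11]
A[mid]=4<10: swap A[1],A[1]; lo=2,mid=2 → [6,4,15,14,10,8,3,9,2,7,11]
A[mid]=15>10: swap A[2],A[9]; hi=8 → [6,4,7,14,10,8,3,9,2,15,11]
A[mid]=7<10: swap A[2],A[2]; lo=3,mid=3 → [6,4,7,14,10,8,3,9,2,15,11]
A[mid]=14>10: swap A[3],A[8]; hi=7 → [6,4,7,2,10,8,3,9,14,15,11]
A[mid]=2<10: swap A[3],A[3]; lo=4,mid=4 → [6,4,7,2,10,8,3,9,14,15,11]
A[mid]=10=10: mid=5
A[mid]=8<10: swap A[4],A[5]; lo=5,mid=6 → [6,4,7,2,8,10,3,9,14,15,11]
A[mid]=3<10: swap A[5],A[6]; lo=6,mid=7 → [6,4,7,2,8,3,10,9,14,15,11]
A[mid]=9<10: swap A[6],A[7]; lo=7,mid=8 → [6,4,7,2,8,3,9,10,14,15,11]
end: lo=7, hi=7; A = [6,4,7,2,8,3,9,10,14,15,11]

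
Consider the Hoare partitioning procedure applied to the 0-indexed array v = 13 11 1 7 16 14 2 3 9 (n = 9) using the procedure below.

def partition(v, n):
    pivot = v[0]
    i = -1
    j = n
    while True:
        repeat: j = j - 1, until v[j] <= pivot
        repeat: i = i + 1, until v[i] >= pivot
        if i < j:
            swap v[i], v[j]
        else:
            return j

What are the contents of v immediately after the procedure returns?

9 11 1 7 3 2 14 16 13

pivot = v[0] = 13; i = -1, j = 9
j→8 (v[8]=9≤13), i→0 (v[0]=13≥13); i<j, swap → 9 11 1 7 16 14 2 3 13
j→7 (v[7]=3≤13), i→4 (v[4]=16≥13); i<j, swap → 9 11 1 7 3 14 2 16 13
j→6 (v[6]=2≤13), i→5 (v[5]=14≥13); i<j, swap → 9 11 1 7 3 2 14 16 13
j→5, i→6; i≥j, return j=5. v = 9 11 1 7 3 2 14 16 13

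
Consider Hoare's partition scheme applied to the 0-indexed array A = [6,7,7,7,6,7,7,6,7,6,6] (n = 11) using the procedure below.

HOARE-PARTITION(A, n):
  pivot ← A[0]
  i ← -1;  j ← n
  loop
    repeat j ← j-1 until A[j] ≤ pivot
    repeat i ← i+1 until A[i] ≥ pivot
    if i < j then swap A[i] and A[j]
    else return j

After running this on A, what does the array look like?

[6,6,6,6,7,7,7,7,7,7,6]

pivot = A[0] = 6; i = -1, j = 11
j→10 (A[10]=6≤6), i→0 (A[0]=6≥6); i<j, swap → [6,7,7,7,6,7,7,6,7,6,6]
j→9 (A[9]=6≤6), i→1 (A[1]=7≥6); i<j, swap → [6,6,7,7,6,7,7,6,7,7,6]
j→7 (A[7]=6≤6), i→2 (A[2]=7≥6); i<j, swap → [6,6,6,7,6,7,7,7,7,7,6]
j→4 (A[4]=6≤6), i→3 (A[3]=7≥6); i<j, swap → [6,6,6,6,7,7,7,7,7,7,6]
j→3, i→4; i≥j, return j=3. A = [6,6,6,6,7,7,7,7,7,7,6]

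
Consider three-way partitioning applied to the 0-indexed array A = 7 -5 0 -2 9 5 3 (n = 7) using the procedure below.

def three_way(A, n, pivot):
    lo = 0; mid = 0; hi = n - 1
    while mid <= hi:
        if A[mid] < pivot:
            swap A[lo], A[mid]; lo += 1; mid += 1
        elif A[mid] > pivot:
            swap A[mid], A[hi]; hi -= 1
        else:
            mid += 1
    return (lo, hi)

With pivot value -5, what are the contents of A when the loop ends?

pivot = -5; lo=0, mid=0, hi=6
A[mid]=7>-5: swap A[0],A[6]; hi=5 → 3 -5 0 -2 9 5 7
A[mid]=3>-5: swap A[0],A[5]; hi=4 → 5 -5 0 -2 9 3 7
A[mid]=5>-5: swap A[0],A[4]; hi=3 → 9 -5 0 -2 5 3 7
A[mid]=9>-5: swap A[0],A[3]; hi=2 → -2 -5 0 9 5 3 7
A[mid]=-2>-5: swap A[0],A[2]; hi=1 → 0 -5 -2 9 5 3 7
A[mid]=0>-5: swap A[0],A[1]; hi=0 → -5 0 -2 9 5 3 7
A[mid]=-5=-5: mid=1
end: lo=0, hi=0; A = -5 0 -2 9 5 3 7

-5 0 -2 9 5 3 7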